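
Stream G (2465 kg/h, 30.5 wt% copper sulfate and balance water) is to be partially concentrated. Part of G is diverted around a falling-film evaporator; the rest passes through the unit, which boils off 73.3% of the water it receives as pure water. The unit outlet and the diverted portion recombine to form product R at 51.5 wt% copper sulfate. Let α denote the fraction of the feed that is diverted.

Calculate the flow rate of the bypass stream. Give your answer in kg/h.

All 2465×0.305 = 751.82 kg/h of copper sulfate reaches R, so R = 751.82/0.515 = 1459.9 kg/h and vapour = 1005.1 kg/h.
The evaporator receives (1−α)·2465 of feed at 0.695 water and removes 0.733 of that water:
0.733×0.695×(1−α)×2465 = 1005.1
(1−α) = 1005.1/1255.8 = 0.8004;  α = 0.1996.
Bypass flow = 0.1996×2465 = 491.94 kg/h.

491.9 kg/h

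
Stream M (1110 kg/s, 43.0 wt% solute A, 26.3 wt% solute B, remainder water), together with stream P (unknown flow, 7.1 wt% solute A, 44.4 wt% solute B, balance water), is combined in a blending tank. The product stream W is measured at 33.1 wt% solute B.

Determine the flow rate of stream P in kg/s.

Let P be the unknown flow. Total out = 1110 + P.
solute B balance: 291.93 + 0.444·P = 0.331·(1110 + P)
(0.444 − 0.331)·P = 0.331×1110 − 291.93 = 75.48
P = 75.48 / 0.113 = 667.96 kg/s

668 kg/s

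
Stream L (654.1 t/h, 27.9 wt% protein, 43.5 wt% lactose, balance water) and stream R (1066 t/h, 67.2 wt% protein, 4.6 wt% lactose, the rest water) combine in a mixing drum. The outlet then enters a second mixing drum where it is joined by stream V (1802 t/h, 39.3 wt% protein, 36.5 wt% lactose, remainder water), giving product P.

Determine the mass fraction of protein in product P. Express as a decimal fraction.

0.4563

Overall, product flow = 3522.1 t/h.
protein in = 654.1×0.279 + 1066×0.672 + 1802×0.393 = 1607 t/h.
protein fraction in P = 0.4563.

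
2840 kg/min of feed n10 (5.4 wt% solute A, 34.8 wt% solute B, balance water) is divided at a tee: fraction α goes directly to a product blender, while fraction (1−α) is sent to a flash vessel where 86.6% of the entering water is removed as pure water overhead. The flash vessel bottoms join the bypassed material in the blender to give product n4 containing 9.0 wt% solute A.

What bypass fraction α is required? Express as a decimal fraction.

0.228

All 2840×0.054 = 153.36 kg/min of solute A reaches n4, so n4 = 153.36/0.090 = 1704 kg/min and vapour = 1136 kg/min.
The evaporator receives (1−α)·2840 of feed at 0.598 water and removes 0.866 of that water:
0.866×0.598×(1−α)×2840 = 1136
(1−α) = 1136/1470.7 = 0.7724;  α = 0.2276.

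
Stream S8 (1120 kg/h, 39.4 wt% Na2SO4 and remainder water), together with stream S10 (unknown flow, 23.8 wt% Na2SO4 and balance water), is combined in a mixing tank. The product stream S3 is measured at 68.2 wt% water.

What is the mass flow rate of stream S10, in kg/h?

Let S10 be the unknown flow. Total out = 1120 + S10.
water balance: 678.72 + 0.762·S10 = 0.682·(1120 + S10)
(0.762 − 0.682)·S10 = 0.682×1120 − 678.72 = 85.12
S10 = 85.12 / 0.080 = 1064 kg/h

1064 kg/h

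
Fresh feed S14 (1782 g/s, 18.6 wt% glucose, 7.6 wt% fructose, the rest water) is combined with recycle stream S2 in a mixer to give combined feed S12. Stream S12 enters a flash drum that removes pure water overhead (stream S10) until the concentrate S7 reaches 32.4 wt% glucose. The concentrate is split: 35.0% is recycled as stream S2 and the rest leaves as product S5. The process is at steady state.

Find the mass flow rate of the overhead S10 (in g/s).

Overall glucose balance (none leaves overhead): glucose in fresh feed = glucose in product, i.e. 1782×0.186 = (1−0.350)·S7·0.324.
S7 = 331.45/(0.324×0.650) = 1573.8 g/s.
Recycle S2 = 0.350×1573.8 = 550.85 g/s.
Combined feed S12 = 1782 + 550.85 = 2332.8 g/s.
Overhead S10 = S12 − S7 = 2332.8 − 1573.8 = 759 g/s.

759 g/s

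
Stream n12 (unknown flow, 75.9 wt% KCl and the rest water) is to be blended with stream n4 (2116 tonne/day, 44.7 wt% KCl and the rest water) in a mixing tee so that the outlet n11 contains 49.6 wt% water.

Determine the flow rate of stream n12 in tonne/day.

473 tonne/day

Let n12 be the unknown flow. Total out = 2116 + n12.
water balance: 1170.1 + 0.241·n12 = 0.496·(2116 + n12)
(0.241 − 0.496)·n12 = 0.496×2116 − 1170.1 = -120.61
n12 = -120.61 / -0.255 = 472.99 tonne/day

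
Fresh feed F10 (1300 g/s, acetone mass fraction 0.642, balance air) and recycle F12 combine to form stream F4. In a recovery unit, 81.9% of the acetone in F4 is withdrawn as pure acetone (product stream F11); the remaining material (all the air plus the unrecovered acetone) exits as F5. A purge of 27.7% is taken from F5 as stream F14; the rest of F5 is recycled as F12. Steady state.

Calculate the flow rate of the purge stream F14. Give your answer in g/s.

513.5 g/s

air enters only via F10 and leaves only via the purge: 1300×0.358 = 0.277×(air in F5), and the recovery unit passes all air, so air in F4 = air in F5 = 1680.1 g/s.
acetone in F4: m_A = 1300×0.642 + (1−0.277)·(1−0.819)·m_A, so m_A = 834.6/0.8691 = 960.26 g/s.
F5 = (1−0.819)×960.26 + 1680.1 = 1854 g/s.
Purge F14 = 0.277×1854 = 513.54 g/s.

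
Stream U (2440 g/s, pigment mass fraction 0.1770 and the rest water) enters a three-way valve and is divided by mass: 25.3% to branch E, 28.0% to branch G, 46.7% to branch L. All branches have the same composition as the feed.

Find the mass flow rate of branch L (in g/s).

Branch L flow = 0.467×2440 = 1139.5 g/s.

1139 g/s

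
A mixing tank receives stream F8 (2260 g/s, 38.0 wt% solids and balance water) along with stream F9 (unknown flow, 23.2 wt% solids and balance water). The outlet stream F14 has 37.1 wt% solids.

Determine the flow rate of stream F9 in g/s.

146.3 g/s

Let F9 be the unknown flow. Total out = 2260 + F9.
solids balance: 858.8 + 0.232·F9 = 0.371·(2260 + F9)
(0.232 − 0.371)·F9 = 0.371×2260 − 858.8 = -20.34
F9 = -20.34 / -0.139 = 146.33 g/s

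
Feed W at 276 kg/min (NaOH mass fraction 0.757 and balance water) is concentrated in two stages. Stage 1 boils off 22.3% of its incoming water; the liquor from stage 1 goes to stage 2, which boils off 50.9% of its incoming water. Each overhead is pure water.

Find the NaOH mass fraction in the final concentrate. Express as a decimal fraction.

water in feed = 276×0.243 = 67.068 kg/min.
After stage 1: water left = (1−0.223)×67.068 = 52.112; stream total = 261.04 kg/min.
After stage 2: water left = (1−0.509)×52.112 = 25.587; final concentrate = 234.52 kg/min.
NaOH fraction = 208.93/234.52 = 0.891.

0.891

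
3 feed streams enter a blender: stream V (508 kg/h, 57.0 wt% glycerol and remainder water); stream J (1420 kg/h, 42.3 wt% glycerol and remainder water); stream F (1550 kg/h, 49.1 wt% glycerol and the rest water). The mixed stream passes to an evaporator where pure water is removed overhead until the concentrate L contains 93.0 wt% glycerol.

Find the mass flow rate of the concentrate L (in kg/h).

1776 kg/h

glycerol entering = 508×0.570 + 1420×0.423 + 1550×0.491 = 1651.3 kg/h.
All glycerol reports to L, so L = 1651.3/0.930 = 1775.6 kg/h.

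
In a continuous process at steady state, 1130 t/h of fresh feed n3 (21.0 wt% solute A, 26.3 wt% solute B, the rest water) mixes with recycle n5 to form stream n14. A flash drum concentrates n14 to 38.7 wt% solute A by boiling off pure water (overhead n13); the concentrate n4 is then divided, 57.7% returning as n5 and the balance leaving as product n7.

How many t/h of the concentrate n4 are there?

Overall solute A balance (none leaves overhead): solute A in fresh feed = solute A in product, i.e. 1130×0.210 = (1−0.577)·n4·0.387.
n4 = 237.3/(0.387×0.423) = 1449.6 t/h.

1450 t/h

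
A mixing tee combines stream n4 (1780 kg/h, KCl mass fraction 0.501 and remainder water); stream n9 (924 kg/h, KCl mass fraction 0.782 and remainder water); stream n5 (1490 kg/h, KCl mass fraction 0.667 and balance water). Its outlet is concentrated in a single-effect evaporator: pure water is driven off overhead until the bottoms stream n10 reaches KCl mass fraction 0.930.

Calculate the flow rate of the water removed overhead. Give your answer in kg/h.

KCl entering = 1780×0.501 + 924×0.782 + 1490×0.667 = 2608.2 kg/h.
All KCl reports to n10, so n10 = 2608.2/0.930 = 2804.5 kg/h.
Total feed = 4194 kg/h; overhead = 4194 − 2804.5 = 1389.5 kg/h.

1390 kg/h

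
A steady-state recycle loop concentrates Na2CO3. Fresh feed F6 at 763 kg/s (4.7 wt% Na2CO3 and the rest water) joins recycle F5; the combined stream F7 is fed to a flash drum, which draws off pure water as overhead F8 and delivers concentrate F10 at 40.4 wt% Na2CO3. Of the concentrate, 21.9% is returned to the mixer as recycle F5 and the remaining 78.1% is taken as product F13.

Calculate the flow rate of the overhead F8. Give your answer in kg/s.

674.2 kg/s

Overall Na2CO3 balance (none leaves overhead): Na2CO3 in fresh feed = Na2CO3 in product, i.e. 763×0.047 = (1−0.219)·F10·0.404.
F10 = 35.861/(0.404×0.781) = 113.66 kg/s.
Recycle F5 = 0.219×113.66 = 24.891 kg/s.
Combined feed F7 = 763 + 24.891 = 787.89 kg/s.
Overhead F8 = F7 − F10 = 787.89 − 113.66 = 674.24 kg/s.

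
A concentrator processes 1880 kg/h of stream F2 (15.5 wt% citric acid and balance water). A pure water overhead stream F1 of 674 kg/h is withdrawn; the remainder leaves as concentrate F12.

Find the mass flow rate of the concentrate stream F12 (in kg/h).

Concentrate = 1880 − 674 = 1206 kg/h.

1206 kg/h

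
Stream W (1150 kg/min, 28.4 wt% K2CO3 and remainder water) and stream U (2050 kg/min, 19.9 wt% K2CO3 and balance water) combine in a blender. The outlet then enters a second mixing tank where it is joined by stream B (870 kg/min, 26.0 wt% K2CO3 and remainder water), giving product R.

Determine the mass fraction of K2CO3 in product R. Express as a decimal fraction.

Overall, product flow = 4070 kg/min.
K2CO3 in = 1150×0.284 + 2050×0.199 + 870×0.260 = 960.75 kg/min.
K2CO3 fraction in R = 0.2361.

0.2361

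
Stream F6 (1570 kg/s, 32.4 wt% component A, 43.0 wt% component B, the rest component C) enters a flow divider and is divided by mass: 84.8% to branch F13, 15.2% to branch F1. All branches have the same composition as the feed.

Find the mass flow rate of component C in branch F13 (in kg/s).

327.5 kg/s

Branch F13 total = 0.848×1570 = 1331.4 kg/s.
component C in F13 = 0.246×1331.4 = 327.51 kg/s.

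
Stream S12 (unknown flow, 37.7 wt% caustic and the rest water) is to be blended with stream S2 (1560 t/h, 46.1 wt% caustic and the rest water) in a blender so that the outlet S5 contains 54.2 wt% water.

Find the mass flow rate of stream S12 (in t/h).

57.78 t/h

Let S12 be the unknown flow. Total out = 1560 + S12.
water balance: 840.84 + 0.623·S12 = 0.542·(1560 + S12)
(0.623 − 0.542)·S12 = 0.542×1560 − 840.84 = 4.68
S12 = 4.68 / 0.081 = 57.778 t/h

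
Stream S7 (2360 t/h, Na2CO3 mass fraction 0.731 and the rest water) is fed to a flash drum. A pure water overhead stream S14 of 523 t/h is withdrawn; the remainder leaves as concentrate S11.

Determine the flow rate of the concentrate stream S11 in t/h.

1837 t/h

Concentrate = 2360 − 523 = 1837 t/h.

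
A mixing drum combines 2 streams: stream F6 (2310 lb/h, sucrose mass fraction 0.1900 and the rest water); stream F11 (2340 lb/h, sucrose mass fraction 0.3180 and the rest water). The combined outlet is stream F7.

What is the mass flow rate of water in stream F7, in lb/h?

3467 lb/h

water out = water in = 2310×0.810 + 2340×0.682 = 3467 lb/h.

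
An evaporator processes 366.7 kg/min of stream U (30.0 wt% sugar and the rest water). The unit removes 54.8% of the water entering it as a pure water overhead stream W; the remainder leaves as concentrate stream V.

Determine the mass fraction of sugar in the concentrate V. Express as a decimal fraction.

0.4867

sugar is not removed: 366.7×0.300 = 110.01 kg/min of sugar enters V.
water entering = 366.7×0.700 = 256.69 kg/min; overhead removed = 0.548×256.69 = 140.67 kg/min.
Concentrate = 366.7 − 140.67 = 226.03 kg/min.
Mass fraction = 110.01/226.03 = 0.4867.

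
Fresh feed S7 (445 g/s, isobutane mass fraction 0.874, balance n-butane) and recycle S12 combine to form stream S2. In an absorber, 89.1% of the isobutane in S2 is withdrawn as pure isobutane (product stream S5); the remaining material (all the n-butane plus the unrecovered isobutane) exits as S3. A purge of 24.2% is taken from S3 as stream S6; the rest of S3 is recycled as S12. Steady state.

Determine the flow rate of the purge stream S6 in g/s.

n-butane enters only via S7 and leaves only via the purge: 445×0.126 = 0.242×(n-butane in S3), and the absorber passes all n-butane, so n-butane in S2 = n-butane in S3 = 231.69 g/s.
isobutane in S2: m_A = 445×0.874 + (1−0.242)·(1−0.891)·m_A, so m_A = 388.93/0.9174 = 423.96 g/s.
S3 = (1−0.891)×423.96 + 231.69 = 277.91 g/s.
Purge S6 = 0.242×277.91 = 67.253 g/s.

67.25 g/s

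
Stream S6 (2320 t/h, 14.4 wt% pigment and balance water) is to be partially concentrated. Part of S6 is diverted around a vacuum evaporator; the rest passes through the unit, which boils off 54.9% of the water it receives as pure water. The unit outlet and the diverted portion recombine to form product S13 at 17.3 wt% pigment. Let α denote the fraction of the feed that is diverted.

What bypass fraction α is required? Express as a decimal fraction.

0.643

All 2320×0.144 = 334.08 t/h of pigment reaches S13, so S13 = 334.08/0.173 = 1931.1 t/h and vapour = 388.9 t/h.
The evaporator receives (1−α)·2320 of feed at 0.856 water and removes 0.549 of that water:
0.549×0.856×(1−α)×2320 = 388.9
(1−α) = 388.9/1090.3 = 0.3567;  α = 0.6433.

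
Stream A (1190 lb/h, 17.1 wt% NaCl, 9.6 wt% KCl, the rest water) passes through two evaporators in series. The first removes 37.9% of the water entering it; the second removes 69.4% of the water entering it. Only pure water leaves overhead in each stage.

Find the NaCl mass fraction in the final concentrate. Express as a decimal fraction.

0.421

water in feed = 1190×0.733 = 872.27 lb/h.
After stage 1: water left = (1−0.379)×872.27 = 541.68; stream total = 859.41 lb/h.
After stage 2: water left = (1−0.694)×541.68 = 165.75; final concentrate = 483.48 lb/h.
NaCl fraction = 203.49/483.48 = 0.421.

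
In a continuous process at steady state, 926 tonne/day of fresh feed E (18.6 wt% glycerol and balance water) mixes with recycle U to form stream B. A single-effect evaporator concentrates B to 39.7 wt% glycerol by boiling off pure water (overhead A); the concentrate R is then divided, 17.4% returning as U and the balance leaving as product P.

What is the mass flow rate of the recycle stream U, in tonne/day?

Overall glycerol balance (none leaves overhead): glycerol in fresh feed = glycerol in product, i.e. 926×0.186 = (1−0.174)·R·0.397.
R = 172.24/(0.397×0.826) = 525.23 tonne/day.
Recycle U = 0.174×525.23 = 91.391 tonne/day.

91.39 tonne/day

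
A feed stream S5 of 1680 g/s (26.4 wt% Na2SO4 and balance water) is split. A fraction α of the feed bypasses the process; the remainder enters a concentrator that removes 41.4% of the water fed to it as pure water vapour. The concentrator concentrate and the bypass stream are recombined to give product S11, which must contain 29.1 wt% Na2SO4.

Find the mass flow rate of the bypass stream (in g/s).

All 1680×0.264 = 443.52 g/s of Na2SO4 reaches S11, so S11 = 443.52/0.291 = 1524.1 g/s and vapour = 155.88 g/s.
The evaporator receives (1−α)·1680 of feed at 0.736 water and removes 0.414 of that water:
0.414×0.736×(1−α)×1680 = 155.88
(1−α) = 155.88/511.9 = 0.3045;  α = 0.6955.
Bypass flow = 0.6955×1680 = 1168.4 g/s.

1168 g/s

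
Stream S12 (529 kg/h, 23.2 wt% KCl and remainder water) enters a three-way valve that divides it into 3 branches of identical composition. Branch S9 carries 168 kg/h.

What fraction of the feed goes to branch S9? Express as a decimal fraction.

Fraction to S9 = 168/529 = 0.3176.

0.318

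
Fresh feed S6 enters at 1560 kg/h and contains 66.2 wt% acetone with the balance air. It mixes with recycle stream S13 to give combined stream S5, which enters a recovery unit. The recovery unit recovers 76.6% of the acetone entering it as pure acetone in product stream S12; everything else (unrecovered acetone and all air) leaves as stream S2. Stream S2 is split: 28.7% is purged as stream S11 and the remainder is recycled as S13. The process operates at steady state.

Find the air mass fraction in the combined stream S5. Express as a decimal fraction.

0.5971

air enters only via S6 and leaves only via the purge: 1560×0.338 = 0.287×(air in S2), and the recovery unit passes all air, so air in S5 = air in S2 = 1837.2 kg/h.
acetone in S5: m_A = 1560×0.662 + (1−0.287)·(1−0.766)·m_A, so m_A = 1032.7/0.8332 = 1239.5 kg/h.
S5 = 1239.5 + 1837.2 = 3076.7 kg/h.
air fraction in S5 = 1837.2/3076.7 = 0.5971.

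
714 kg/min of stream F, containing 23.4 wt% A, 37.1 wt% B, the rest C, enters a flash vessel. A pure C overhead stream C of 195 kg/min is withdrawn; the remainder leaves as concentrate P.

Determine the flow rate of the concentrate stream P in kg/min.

519 kg/min

Concentrate = 714 − 195 = 519 kg/min.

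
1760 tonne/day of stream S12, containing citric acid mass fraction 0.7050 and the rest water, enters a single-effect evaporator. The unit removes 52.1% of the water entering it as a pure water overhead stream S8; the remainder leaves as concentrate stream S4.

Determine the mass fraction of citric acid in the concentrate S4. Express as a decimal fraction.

citric acid is not removed: 1760×0.705 = 1240.8 tonne/day of citric acid enters S4.
water entering = 1760×0.295 = 519.2 tonne/day; overhead removed = 0.521×519.2 = 270.5 tonne/day.
Concentrate = 1760 − 270.5 = 1489.5 tonne/day.
Mass fraction = 1240.8/1489.5 = 0.8330.

0.8330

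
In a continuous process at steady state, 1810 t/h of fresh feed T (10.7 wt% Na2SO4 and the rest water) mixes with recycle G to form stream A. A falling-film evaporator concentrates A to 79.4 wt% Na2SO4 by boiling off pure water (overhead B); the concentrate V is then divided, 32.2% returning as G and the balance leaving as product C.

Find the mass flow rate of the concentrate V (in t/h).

359.8 t/h

Overall Na2SO4 balance (none leaves overhead): Na2SO4 in fresh feed = Na2SO4 in product, i.e. 1810×0.107 = (1−0.322)·V·0.794.
V = 193.67/(0.794×0.678) = 359.76 t/h.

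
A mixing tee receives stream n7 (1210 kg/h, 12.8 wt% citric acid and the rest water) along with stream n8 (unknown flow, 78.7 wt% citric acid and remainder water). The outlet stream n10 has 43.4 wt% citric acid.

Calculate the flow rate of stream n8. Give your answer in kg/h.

Let n8 be the unknown flow. Total out = 1210 + n8.
citric acid balance: 154.88 + 0.787·n8 = 0.434·(1210 + n8)
(0.787 − 0.434)·n8 = 0.434×1210 − 154.88 = 370.26
n8 = 370.26 / 0.353 = 1048.9 kg/h

1049 kg/h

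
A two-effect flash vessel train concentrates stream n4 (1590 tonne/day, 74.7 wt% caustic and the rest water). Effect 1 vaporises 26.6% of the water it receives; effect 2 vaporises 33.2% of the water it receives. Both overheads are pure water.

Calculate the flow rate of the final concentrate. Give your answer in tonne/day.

1385 tonne/day

water in feed = 1590×0.253 = 402.27 tonne/day.
After stage 1: water left = (1−0.266)×402.27 = 295.27; stream total = 1483 tonne/day.
After stage 2: water left = (1−0.332)×295.27 = 197.24; final concentrate = 1385 tonne/day.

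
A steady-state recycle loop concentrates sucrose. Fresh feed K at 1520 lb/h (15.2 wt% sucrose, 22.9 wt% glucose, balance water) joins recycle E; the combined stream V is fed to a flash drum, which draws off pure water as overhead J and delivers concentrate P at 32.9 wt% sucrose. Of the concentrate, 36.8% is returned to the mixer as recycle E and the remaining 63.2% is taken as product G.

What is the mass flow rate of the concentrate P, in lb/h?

1111 lb/h

Overall sucrose balance (none leaves overhead): sucrose in fresh feed = sucrose in product, i.e. 1520×0.152 = (1−0.368)·P·0.329.
P = 231.04/(0.329×0.632) = 1111.2 lb/h.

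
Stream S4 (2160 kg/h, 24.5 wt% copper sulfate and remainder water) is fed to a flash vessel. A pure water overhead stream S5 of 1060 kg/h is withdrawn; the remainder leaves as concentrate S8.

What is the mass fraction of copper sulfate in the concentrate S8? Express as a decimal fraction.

0.481

copper sulfate is not removed: 2160×0.245 = 529.2 kg/h of copper sulfate enters S8.
Concentrate = 2160 − 1060 = 1100 kg/h.
Mass fraction = 529.2/1100 = 0.481.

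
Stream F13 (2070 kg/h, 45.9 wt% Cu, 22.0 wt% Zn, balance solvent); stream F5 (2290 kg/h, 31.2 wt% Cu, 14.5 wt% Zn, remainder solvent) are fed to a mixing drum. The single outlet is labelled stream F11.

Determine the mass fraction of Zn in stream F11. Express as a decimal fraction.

Total flow out = 2070 + 2290 = 4360 kg/h.
Zn in = 2070×0.220 + 2290×0.145 = 787.45 kg/h.
Zn mass fraction in F11 = 787.45/4360 = 0.181.

0.181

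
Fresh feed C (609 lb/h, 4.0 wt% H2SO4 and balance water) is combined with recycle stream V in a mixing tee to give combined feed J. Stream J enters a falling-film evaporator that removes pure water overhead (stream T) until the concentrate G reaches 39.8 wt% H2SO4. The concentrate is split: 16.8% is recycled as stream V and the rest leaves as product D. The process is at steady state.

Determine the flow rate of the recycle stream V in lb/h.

12.36 lb/h

Overall H2SO4 balance (none leaves overhead): H2SO4 in fresh feed = H2SO4 in product, i.e. 609×0.040 = (1−0.168)·G·0.398.
G = 24.36/(0.398×0.832) = 73.565 lb/h.
Recycle V = 0.168×73.565 = 12.359 lb/h.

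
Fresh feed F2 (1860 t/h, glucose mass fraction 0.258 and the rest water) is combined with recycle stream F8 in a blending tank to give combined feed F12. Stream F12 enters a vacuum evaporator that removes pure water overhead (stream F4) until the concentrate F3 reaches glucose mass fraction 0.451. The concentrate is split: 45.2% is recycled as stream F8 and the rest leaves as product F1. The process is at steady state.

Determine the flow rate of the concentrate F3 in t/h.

1942 t/h

Overall glucose balance (none leaves overhead): glucose in fresh feed = glucose in product, i.e. 1860×0.258 = (1−0.452)·F3·0.451.
F3 = 479.88/(0.451×0.548) = 1941.7 t/h.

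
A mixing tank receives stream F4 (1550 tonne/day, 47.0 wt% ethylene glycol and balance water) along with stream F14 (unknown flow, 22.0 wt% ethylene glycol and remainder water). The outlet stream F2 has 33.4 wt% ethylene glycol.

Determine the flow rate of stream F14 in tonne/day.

1849 tonne/day

Let F14 be the unknown flow. Total out = 1550 + F14.
ethylene glycol balance: 728.5 + 0.220·F14 = 0.334·(1550 + F14)
(0.220 − 0.334)·F14 = 0.334×1550 − 728.5 = -210.8
F14 = -210.8 / -0.114 = 1849.1 tonne/day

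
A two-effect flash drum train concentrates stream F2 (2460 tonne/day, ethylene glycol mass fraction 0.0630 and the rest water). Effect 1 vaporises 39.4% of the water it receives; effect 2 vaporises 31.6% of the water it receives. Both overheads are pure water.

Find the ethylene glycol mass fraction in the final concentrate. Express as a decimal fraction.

water in feed = 2460×0.937 = 2305 tonne/day.
After stage 1: water left = (1−0.394)×2305 = 1396.8; stream total = 1551.8 tonne/day.
After stage 2: water left = (1−0.316)×1396.8 = 955.44; final concentrate = 1110.4 tonne/day.
ethylene glycol fraction = 154.98/1110.4 = 0.1396.

0.1396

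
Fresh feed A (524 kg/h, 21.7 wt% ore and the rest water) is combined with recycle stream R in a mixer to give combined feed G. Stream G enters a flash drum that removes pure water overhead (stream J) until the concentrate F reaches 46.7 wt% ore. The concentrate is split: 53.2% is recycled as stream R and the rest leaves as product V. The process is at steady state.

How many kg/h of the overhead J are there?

Overall ore balance (none leaves overhead): ore in fresh feed = ore in product, i.e. 524×0.217 = (1−0.532)·F·0.467.
F = 113.71/(0.467×0.468) = 520.27 kg/h.
Recycle R = 0.532×520.27 = 276.78 kg/h.
Combined feed G = 524 + 276.78 = 800.78 kg/h.
Overhead J = G − F = 800.78 − 520.27 = 280.51 kg/h.

280.5 kg/h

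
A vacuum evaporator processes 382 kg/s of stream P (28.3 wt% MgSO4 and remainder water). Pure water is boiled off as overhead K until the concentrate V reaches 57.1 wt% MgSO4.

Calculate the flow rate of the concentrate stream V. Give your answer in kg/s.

MgSO4 is conserved: 382×0.283 = 108.11 kg/s all reports to the concentrate.
Concentrate = 108.11/(target fraction) = 189.33 kg/s.

189.3 kg/s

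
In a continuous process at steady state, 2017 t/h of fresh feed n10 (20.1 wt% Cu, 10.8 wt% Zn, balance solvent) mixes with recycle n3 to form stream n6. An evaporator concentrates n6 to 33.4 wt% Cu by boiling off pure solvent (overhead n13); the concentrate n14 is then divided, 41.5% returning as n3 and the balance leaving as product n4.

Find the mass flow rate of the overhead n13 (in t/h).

803.2 t/h

Overall Cu balance (none leaves overhead): Cu in fresh feed = Cu in product, i.e. 2017×0.201 = (1−0.415)·n14·0.334.
n14 = 405.42/(0.334×0.585) = 2074.9 t/h.
Recycle n3 = 0.415×2074.9 = 861.09 t/h.
Combined feed n6 = 2017 + 861.09 = 2878.1 t/h.
Overhead n13 = n6 − n14 = 2878.1 − 2074.9 = 803.18 t/h.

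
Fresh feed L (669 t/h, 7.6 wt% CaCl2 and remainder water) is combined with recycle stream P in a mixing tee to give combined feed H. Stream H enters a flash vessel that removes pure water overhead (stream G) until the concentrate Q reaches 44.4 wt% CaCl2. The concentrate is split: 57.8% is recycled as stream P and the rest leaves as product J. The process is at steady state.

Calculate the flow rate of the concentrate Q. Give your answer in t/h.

271.4 t/h

Overall CaCl2 balance (none leaves overhead): CaCl2 in fresh feed = CaCl2 in product, i.e. 669×0.076 = (1−0.578)·Q·0.444.
Q = 50.844/(0.444×0.422) = 271.36 t/h.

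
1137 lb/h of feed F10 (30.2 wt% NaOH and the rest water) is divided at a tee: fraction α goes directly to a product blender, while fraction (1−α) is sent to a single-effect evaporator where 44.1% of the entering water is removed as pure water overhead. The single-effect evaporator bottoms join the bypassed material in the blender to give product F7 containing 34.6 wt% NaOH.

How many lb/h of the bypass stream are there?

667.3 lb/h

All 1137×0.302 = 343.37 lb/h of NaOH reaches F7, so F7 = 343.37/0.346 = 992.41 lb/h and vapour = 144.59 lb/h.
The evaporator receives (1−α)·1137 of feed at 0.698 water and removes 0.441 of that water:
0.441×0.698×(1−α)×1137 = 144.59
(1−α) = 144.59/349.99 = 0.4131;  α = 0.5869.
Bypass flow = 0.5869×1137 = 667.28 lb/h.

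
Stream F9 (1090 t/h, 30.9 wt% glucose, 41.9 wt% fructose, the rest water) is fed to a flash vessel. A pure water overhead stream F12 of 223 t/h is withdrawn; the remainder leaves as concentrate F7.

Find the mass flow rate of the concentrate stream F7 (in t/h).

Concentrate = 1090 − 223 = 867 t/h.

867 t/h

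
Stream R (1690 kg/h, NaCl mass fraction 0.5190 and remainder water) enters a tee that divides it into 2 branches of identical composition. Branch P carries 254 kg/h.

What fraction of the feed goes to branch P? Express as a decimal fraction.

Fraction to P = 254/1690 = 0.1503.

0.150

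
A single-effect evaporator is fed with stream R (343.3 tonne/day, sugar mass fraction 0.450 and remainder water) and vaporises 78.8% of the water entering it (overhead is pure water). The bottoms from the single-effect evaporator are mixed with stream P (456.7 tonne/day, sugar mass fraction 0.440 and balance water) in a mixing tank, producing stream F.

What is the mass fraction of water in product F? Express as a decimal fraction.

Vapour removed = 0.788×0.550×343.3 = 148.79 tonne/day; concentrate = 194.51 tonne/day.
water reaching the mixer = 40.029 (from concentrate) + 456.7×0.560 = 295.78 tonne/day.
Product flow = 194.51 + 456.7 = 651.21 tonne/day; water fraction = 0.454.

0.454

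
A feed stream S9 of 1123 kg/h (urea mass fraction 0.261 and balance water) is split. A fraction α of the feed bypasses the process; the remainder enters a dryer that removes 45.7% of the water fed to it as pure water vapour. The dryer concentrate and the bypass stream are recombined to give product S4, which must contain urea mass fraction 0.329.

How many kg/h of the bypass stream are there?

All 1123×0.261 = 293.1 kg/h of urea reaches S4, so S4 = 293.1/0.329 = 890.89 kg/h and vapour = 232.11 kg/h.
The evaporator receives (1−α)·1123 of feed at 0.739 water and removes 0.457 of that water:
0.457×0.739×(1−α)×1123 = 232.11
(1−α) = 232.11/379.26 = 0.6120;  α = 0.3880.
Bypass flow = 0.3880×1123 = 435.72 kg/h.

435.7 kg/h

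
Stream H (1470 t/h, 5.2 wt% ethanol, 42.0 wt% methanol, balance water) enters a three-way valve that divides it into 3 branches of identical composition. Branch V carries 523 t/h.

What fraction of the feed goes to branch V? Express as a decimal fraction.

0.356

Fraction to V = 523/1470 = 0.3558.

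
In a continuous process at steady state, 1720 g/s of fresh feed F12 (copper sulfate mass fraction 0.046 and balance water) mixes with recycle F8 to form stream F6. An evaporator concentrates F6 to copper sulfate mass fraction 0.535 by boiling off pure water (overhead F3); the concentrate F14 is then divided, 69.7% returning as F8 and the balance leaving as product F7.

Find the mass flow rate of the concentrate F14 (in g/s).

Overall copper sulfate balance (none leaves overhead): copper sulfate in fresh feed = copper sulfate in product, i.e. 1720×0.046 = (1−0.697)·F14·0.535.
F14 = 79.12/(0.535×0.303) = 488.08 g/s.

488.1 g/s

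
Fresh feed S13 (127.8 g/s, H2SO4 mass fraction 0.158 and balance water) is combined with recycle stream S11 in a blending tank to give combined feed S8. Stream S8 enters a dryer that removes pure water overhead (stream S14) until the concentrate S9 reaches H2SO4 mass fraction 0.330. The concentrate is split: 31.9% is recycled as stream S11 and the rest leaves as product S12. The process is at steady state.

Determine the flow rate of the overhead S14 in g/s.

Overall H2SO4 balance (none leaves overhead): H2SO4 in fresh feed = H2SO4 in product, i.e. 127.8×0.158 = (1−0.319)·S9·0.330.
S9 = 20.192/(0.330×0.681) = 89.852 g/s.
Recycle S11 = 0.319×89.852 = 28.663 g/s.
Combined feed S8 = 127.8 + 28.663 = 156.46 g/s.
Overhead S14 = S8 − S9 = 156.46 − 89.852 = 66.611 g/s.

66.61 g/s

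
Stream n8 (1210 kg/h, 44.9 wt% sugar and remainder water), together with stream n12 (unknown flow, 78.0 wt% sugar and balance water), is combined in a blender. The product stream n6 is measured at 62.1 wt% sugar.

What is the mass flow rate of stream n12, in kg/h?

Let n12 be the unknown flow. Total out = 1210 + n12.
sugar balance: 543.29 + 0.780·n12 = 0.621·(1210 + n12)
(0.780 − 0.621)·n12 = 0.621×1210 − 543.29 = 208.12
n12 = 208.12 / 0.159 = 1308.9 kg/h

1309 kg/h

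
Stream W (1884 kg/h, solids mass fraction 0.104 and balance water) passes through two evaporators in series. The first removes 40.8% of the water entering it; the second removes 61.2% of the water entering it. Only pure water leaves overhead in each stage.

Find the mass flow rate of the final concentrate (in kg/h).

583.7 kg/h

water in feed = 1884×0.896 = 1688.1 kg/h.
After stage 1: water left = (1−0.408)×1688.1 = 999.33; stream total = 1195.3 kg/h.
After stage 2: water left = (1−0.612)×999.33 = 387.74; final concentrate = 583.68 kg/h.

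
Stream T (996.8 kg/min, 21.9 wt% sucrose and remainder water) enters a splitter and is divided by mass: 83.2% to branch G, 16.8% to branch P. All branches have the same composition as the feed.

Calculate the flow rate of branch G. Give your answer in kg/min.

829.3 kg/min

Branch G flow = 0.832×996.8 = 829.34 kg/min.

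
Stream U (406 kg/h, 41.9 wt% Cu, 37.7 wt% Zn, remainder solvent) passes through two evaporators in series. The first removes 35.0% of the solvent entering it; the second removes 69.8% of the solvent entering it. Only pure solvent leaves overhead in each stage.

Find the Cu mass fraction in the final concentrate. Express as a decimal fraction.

0.501

solvent in feed = 406×0.204 = 82.824 kg/h.
After stage 1: solvent left = (1−0.350)×82.824 = 53.836; stream total = 377.01 kg/h.
After stage 2: solvent left = (1−0.698)×53.836 = 16.258; final concentrate = 339.43 kg/h.
Cu fraction = 170.11/339.43 = 0.501.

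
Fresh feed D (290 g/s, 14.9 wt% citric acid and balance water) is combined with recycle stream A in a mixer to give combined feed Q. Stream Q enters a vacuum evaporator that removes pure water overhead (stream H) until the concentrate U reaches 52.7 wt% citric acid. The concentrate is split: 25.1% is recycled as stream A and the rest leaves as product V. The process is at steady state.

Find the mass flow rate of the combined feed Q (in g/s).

317.5 g/s

Overall citric acid balance (none leaves overhead): citric acid in fresh feed = citric acid in product, i.e. 290×0.149 = (1−0.251)·U·0.527.
U = 43.21/(0.527×0.749) = 109.47 g/s.
Recycle A = 0.251×109.47 = 27.477 g/s.
Combined feed Q = 290 + 27.477 = 317.48 g/s.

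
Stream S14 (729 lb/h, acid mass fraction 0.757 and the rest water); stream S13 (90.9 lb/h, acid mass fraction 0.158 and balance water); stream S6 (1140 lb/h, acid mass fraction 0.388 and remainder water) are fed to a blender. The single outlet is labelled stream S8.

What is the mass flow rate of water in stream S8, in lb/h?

951.4 lb/h

water out = water in = 729×0.243 + 90.9×0.842 + 1140×0.612 = 951.36 lb/h.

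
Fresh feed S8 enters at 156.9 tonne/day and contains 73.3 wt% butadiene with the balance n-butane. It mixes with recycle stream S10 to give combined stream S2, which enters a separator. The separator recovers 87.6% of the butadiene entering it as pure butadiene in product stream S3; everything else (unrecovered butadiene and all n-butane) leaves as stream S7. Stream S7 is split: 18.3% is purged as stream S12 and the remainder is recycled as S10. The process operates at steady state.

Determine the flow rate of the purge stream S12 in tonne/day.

44.8 tonne/day

n-butane enters only via S8 and leaves only via the purge: 156.9×0.267 = 0.183×(n-butane in S7), and the separator passes all n-butane, so n-butane in S2 = n-butane in S7 = 228.92 tonne/day.
butadiene in S2: m_A = 156.9×0.733 + (1−0.183)·(1−0.876)·m_A, so m_A = 115.01/0.8987 = 127.97 tonne/day.
S7 = (1−0.876)×127.97 + 228.92 = 244.79 tonne/day.
Purge S12 = 0.183×244.79 = 44.796 tonne/day.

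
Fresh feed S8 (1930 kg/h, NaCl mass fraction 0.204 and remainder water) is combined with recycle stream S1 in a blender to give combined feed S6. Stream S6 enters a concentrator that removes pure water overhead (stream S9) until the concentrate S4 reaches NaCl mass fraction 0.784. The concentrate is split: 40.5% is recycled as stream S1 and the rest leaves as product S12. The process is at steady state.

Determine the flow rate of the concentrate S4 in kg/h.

Overall NaCl balance (none leaves overhead): NaCl in fresh feed = NaCl in product, i.e. 1930×0.204 = (1−0.405)·S4·0.784.
S4 = 393.72/(0.784×0.595) = 844.02 kg/h.

844 kg/h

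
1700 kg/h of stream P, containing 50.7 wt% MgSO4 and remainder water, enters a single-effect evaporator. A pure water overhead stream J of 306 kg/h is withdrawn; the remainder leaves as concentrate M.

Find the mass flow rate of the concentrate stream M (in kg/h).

1394 kg/h

Concentrate = 1700 − 306 = 1394 kg/h.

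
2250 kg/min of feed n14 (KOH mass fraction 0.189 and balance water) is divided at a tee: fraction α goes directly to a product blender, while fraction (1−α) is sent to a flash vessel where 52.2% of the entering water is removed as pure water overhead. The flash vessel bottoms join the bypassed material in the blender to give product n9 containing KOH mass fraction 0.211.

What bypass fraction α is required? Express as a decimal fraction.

All 2250×0.189 = 425.25 kg/min of KOH reaches n9, so n9 = 425.25/0.211 = 2015.4 kg/min and vapour = 234.6 kg/min.
The evaporator receives (1−α)·2250 of feed at 0.811 water and removes 0.522 of that water:
0.522×0.811×(1−α)×2250 = 234.6
(1−α) = 234.6/952.52 = 0.2463;  α = 0.7537.

0.754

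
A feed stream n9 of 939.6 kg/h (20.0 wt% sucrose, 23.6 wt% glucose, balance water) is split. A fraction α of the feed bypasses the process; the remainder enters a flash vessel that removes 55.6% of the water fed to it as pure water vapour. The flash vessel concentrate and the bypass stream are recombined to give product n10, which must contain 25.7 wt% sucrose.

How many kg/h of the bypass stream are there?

275 kg/h

All 939.6×0.200 = 187.92 kg/h of sucrose reaches n10, so n10 = 187.92/0.257 = 731.21 kg/h and vapour = 208.39 kg/h.
The evaporator receives (1−α)·939.6 of feed at 0.564 water and removes 0.556 of that water:
0.556×0.564×(1−α)×939.6 = 208.39
(1−α) = 208.39/294.64 = 0.7073;  α = 0.2927.
Bypass flow = 0.2927×939.6 = 275.05 kg/h.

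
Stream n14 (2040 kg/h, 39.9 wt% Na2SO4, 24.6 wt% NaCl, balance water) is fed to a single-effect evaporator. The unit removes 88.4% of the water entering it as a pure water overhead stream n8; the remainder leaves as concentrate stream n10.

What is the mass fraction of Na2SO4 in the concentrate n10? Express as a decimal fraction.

0.581

Na2SO4 is not removed: 2040×0.399 = 813.96 kg/h of Na2SO4 enters n10.
water entering = 2040×0.355 = 724.2 kg/h; overhead removed = 0.884×724.2 = 640.19 kg/h.
Concentrate = 2040 − 640.19 = 1399.8 kg/h.
Mass fraction = 813.96/1399.8 = 0.581.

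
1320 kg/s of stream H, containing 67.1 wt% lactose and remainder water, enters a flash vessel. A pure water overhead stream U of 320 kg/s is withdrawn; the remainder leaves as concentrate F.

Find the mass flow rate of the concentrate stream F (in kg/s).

Concentrate = 1320 − 320 = 1000 kg/s.

1000 kg/s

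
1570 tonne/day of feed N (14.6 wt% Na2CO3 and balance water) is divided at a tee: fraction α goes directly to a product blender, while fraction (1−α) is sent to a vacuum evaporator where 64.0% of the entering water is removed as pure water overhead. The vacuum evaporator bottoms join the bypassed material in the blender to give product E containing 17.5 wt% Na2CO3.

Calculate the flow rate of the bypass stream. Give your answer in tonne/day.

1094 tonne/day

All 1570×0.146 = 229.22 tonne/day of Na2CO3 reaches E, so E = 229.22/0.175 = 1309.8 tonne/day and vapour = 260.17 tonne/day.
The evaporator receives (1−α)·1570 of feed at 0.854 water and removes 0.640 of that water:
0.640×0.854×(1−α)×1570 = 260.17
(1−α) = 260.17/858.1 = 0.3032;  α = 0.6968.
Bypass flow = 0.6968×1570 = 1094 tonne/day.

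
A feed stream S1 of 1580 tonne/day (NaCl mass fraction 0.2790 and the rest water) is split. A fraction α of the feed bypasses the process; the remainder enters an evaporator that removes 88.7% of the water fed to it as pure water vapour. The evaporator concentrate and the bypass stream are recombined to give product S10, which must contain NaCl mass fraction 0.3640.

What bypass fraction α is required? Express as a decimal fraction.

0.635

All 1580×0.279 = 440.82 tonne/day of NaCl reaches S10, so S10 = 440.82/0.364 = 1211 tonne/day and vapour = 368.96 tonne/day.
The evaporator receives (1−α)·1580 of feed at 0.721 water and removes 0.887 of that water:
0.887×0.721×(1−α)×1580 = 368.96
(1−α) = 368.96/1010.5 = 0.3651;  α = 0.6349.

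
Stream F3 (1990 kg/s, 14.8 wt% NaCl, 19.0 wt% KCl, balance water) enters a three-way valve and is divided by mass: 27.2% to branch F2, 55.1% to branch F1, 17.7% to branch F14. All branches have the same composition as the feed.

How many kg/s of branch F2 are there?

541.3 kg/s

Branch F2 flow = 0.272×1990 = 541.28 kg/s.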